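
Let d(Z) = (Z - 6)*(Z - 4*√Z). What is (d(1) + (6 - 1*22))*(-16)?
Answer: 16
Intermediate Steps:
d(Z) = (-6 + Z)*(Z - 4*√Z)
(d(1) + (6 - 1*22))*(-16) = ((1² - 6*1 - 4*1^(3/2) + 24*√1) + (6 - 1*22))*(-16) = ((1 - 6 - 4*1 + 24*1) + (6 - 22))*(-16) = ((1 - 6 - 4 + 24) - 16)*(-16) = (15 - 16)*(-16) = -1*(-16) = 16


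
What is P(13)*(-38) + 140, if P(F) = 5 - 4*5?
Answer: 710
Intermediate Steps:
P(F) = -15 (P(F) = 5 - 20 = -15)
P(13)*(-38) + 140 = -15*(-38) + 140 = 570 + 140 = 710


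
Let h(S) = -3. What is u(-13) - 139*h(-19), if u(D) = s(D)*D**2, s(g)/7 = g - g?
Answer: 417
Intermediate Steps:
s(g) = 0 (s(g) = 7*(g - g) = 7*0 = 0)
u(D) = 0 (u(D) = 0*D**2 = 0)
u(-13) - 139*h(-19) = 0 - 139*(-3) = 0 + 417 = 417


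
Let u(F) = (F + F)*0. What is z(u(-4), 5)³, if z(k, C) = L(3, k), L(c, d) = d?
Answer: 0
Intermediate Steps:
u(F) = 0 (u(F) = (2*F)*0 = 0)
z(k, C) = k
z(u(-4), 5)³ = 0³ = 0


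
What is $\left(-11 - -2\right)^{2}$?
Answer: $81$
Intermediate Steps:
$\left(-11 - -2\right)^{2} = \left(-11 + \left(-21 + 23\right)\right)^{2} = \left(-11 + 2\right)^{2} = \left(-9\right)^{2} = 81$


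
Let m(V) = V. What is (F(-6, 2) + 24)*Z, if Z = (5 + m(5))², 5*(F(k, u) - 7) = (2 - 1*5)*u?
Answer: 2980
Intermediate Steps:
F(k, u) = 7 - 3*u/5 (F(k, u) = 7 + ((2 - 1*5)*u)/5 = 7 + ((2 - 5)*u)/5 = 7 + (-3*u)/5 = 7 - 3*u/5)
Z = 100 (Z = (5 + 5)² = 10² = 100)
(F(-6, 2) + 24)*Z = ((7 - ⅗*2) + 24)*100 = ((7 - 6/5) + 24)*100 = (29/5 + 24)*100 = (149/5)*100 = 2980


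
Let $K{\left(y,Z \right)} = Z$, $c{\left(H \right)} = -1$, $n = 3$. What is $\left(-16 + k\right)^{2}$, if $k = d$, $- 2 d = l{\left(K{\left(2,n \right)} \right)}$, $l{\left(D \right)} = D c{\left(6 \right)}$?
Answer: $\frac{841}{4} \approx 210.25$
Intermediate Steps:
$l{\left(D \right)} = - D$ ($l{\left(D \right)} = D \left(-1\right) = - D$)
$d = \frac{3}{2}$ ($d = - \frac{\left(-1\right) 3}{2} = \left(- \frac{1}{2}\right) \left(-3\right) = \frac{3}{2} \approx 1.5$)
$k = \frac{3}{2} \approx 1.5$
$\left(-16 + k\right)^{2} = \left(-16 + \frac{3}{2}\right)^{2} = \left(- \frac{29}{2}\right)^{2} = \frac{841}{4}$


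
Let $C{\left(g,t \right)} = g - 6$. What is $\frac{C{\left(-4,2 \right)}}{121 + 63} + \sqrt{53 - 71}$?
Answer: $- \frac{5}{92} + 3 i \sqrt{2} \approx -0.054348 + 4.2426 i$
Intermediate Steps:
$C{\left(g,t \right)} = -6 + g$
$\frac{C{\left(-4,2 \right)}}{121 + 63} + \sqrt{53 - 71} = \frac{-6 - 4}{121 + 63} + \sqrt{53 - 71} = \frac{1}{184} \left(-10\right) + \sqrt{-18} = \frac{1}{184} \left(-10\right) + 3 i \sqrt{2} = - \frac{5}{92} + 3 i \sqrt{2}$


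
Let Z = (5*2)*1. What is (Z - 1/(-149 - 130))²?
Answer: 7789681/77841 ≈ 100.07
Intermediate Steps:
Z = 10 (Z = 10*1 = 10)
(Z - 1/(-149 - 130))² = (10 - 1/(-149 - 130))² = (10 - 1/(-279))² = (10 - 1*(-1/279))² = (10 + 1/279)² = (2791/279)² = 7789681/77841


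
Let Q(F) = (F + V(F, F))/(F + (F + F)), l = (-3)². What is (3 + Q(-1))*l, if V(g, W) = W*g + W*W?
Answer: 24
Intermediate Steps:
l = 9
V(g, W) = W² + W*g (V(g, W) = W*g + W² = W² + W*g)
Q(F) = (F + 2*F²)/(3*F) (Q(F) = (F + F*(F + F))/(F + (F + F)) = (F + F*(2*F))/(F + 2*F) = (F + 2*F²)/((3*F)) = (F + 2*F²)*(1/(3*F)) = (F + 2*F²)/(3*F))
(3 + Q(-1))*l = (3 + (⅓ + (⅔)*(-1)))*9 = (3 + (⅓ - ⅔))*9 = (3 - ⅓)*9 = (8/3)*9 = 24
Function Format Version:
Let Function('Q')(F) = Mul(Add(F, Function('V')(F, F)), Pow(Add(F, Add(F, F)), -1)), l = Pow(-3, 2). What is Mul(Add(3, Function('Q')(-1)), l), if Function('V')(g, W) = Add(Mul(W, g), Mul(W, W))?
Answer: 24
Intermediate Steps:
l = 9
Function('V')(g, W) = Add(Pow(W, 2), Mul(W, g)) (Function('V')(g, W) = Add(Mul(W, g), Pow(W, 2)) = Add(Pow(W, 2), Mul(W, g)))
Function('Q')(F) = Mul(Rational(1, 3), Pow(F, -1), Add(F, Mul(2, Pow(F, 2)))) (Function('Q')(F) = Mul(Add(F, Mul(F, Add(F, F))), Pow(Add(F, Add(F, F)), -1)) = Mul(Add(F, Mul(F, Mul(2, F))), Pow(Add(F, Mul(2, F)), -1)) = Mul(Add(F, Mul(2, Pow(F, 2))), Pow(Mul(3, F), -1)) = Mul(Add(F, Mul(2, Pow(F, 2))), Mul(Rational(1, 3), Pow(F, -1))) = Mul(Rational(1, 3), Pow(F, -1), Add(F, Mul(2, Pow(F, 2)))))
Mul(Add(3, Function('Q')(-1)), l) = Mul(Add(3, Add(Rational(1, 3), Mul(Rational(2, 3), -1))), 9) = Mul(Add(3, Add(Rational(1, 3), Rational(-2, 3))), 9) = Mul(Add(3, Rational(-1, 3)), 9) = Mul(Rational(8, 3), 9) = 24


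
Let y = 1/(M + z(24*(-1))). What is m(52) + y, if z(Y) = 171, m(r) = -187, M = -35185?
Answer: -6547619/35014 ≈ -187.00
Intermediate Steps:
y = -1/35014 (y = 1/(-35185 + 171) = 1/(-35014) = -1/35014 ≈ -2.8560e-5)
m(52) + y = -187 - 1/35014 = -6547619/35014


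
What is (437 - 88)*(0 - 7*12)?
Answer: -29316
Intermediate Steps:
(437 - 88)*(0 - 7*12) = 349*(0 - 84) = 349*(-84) = -29316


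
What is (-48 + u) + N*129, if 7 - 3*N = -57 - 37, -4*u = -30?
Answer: 8605/2 ≈ 4302.5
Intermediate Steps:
u = 15/2 (u = -1/4*(-30) = 15/2 ≈ 7.5000)
N = 101/3 (N = 7/3 - (-57 - 37)/3 = 7/3 - 1/3*(-94) = 7/3 + 94/3 = 101/3 ≈ 33.667)
(-48 + u) + N*129 = (-48 + 15/2) + (101/3)*129 = -81/2 + 4343 = 8605/2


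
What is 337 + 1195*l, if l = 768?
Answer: 918097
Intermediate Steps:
337 + 1195*l = 337 + 1195*768 = 337 + 917760 = 918097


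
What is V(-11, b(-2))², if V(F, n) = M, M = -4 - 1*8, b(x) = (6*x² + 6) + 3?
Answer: 144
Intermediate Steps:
b(x) = 9 + 6*x² (b(x) = (6 + 6*x²) + 3 = 9 + 6*x²)
M = -12 (M = -4 - 8 = -12)
V(F, n) = -12
V(-11, b(-2))² = (-12)² = 144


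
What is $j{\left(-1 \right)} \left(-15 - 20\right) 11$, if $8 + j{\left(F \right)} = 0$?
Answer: $3080$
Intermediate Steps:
$j{\left(F \right)} = -8$ ($j{\left(F \right)} = -8 + 0 = -8$)
$j{\left(-1 \right)} \left(-15 - 20\right) 11 = - 8 \left(-15 - 20\right) 11 = \left(-8\right) \left(-35\right) 11 = 280 \cdot 11 = 3080$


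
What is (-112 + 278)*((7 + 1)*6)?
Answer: 7968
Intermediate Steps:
(-112 + 278)*((7 + 1)*6) = 166*(8*6) = 166*48 = 7968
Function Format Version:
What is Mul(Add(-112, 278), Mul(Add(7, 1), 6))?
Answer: 7968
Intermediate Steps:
Mul(Add(-112, 278), Mul(Add(7, 1), 6)) = Mul(166, Mul(8, 6)) = Mul(166, 48) = 7968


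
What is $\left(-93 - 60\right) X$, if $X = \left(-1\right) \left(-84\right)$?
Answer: $-12852$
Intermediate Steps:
$X = 84$
$\left(-93 - 60\right) X = \left(-93 - 60\right) 84 = \left(-153\right) 84 = -12852$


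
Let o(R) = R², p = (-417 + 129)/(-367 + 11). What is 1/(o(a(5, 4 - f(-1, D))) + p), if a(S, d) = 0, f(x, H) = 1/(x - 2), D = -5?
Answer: 89/72 ≈ 1.2361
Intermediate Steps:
f(x, H) = 1/(-2 + x)
p = 72/89 (p = -288/(-356) = -288*(-1/356) = 72/89 ≈ 0.80899)
1/(o(a(5, 4 - f(-1, D))) + p) = 1/(0² + 72/89) = 1/(0 + 72/89) = 1/(72/89) = 89/72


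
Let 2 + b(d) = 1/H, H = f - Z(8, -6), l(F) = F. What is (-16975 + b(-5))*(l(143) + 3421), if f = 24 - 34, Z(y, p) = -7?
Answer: -60507216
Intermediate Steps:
f = -10
H = -3 (H = -10 - 1*(-7) = -10 + 7 = -3)
b(d) = -7/3 (b(d) = -2 + 1/(-3) = -2 - ⅓ = -7/3)
(-16975 + b(-5))*(l(143) + 3421) = (-16975 - 7/3)*(143 + 3421) = -50932/3*3564 = -60507216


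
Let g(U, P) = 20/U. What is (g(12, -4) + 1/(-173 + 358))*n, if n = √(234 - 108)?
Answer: 928*√14/185 ≈ 18.769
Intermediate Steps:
n = 3*√14 (n = √126 = 3*√14 ≈ 11.225)
(g(12, -4) + 1/(-173 + 358))*n = (20/12 + 1/(-173 + 358))*(3*√14) = (20*(1/12) + 1/185)*(3*√14) = (5/3 + 1/185)*(3*√14) = 928*(3*√14)/555 = 928*√14/185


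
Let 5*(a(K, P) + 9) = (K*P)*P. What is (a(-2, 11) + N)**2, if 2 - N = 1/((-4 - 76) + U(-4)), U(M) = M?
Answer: 541167169/176400 ≈ 3067.8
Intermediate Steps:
a(K, P) = -9 + K*P**2/5 (a(K, P) = -9 + ((K*P)*P)/5 = -9 + (K*P**2)/5 = -9 + K*P**2/5)
N = 169/84 (N = 2 - 1/((-4 - 76) - 4) = 2 - 1/(-80 - 4) = 2 - 1/(-84) = 2 - 1*(-1/84) = 2 + 1/84 = 169/84 ≈ 2.0119)
(a(-2, 11) + N)**2 = ((-9 + (1/5)*(-2)*11**2) + 169/84)**2 = ((-9 + (1/5)*(-2)*121) + 169/84)**2 = ((-9 - 242/5) + 169/84)**2 = (-287/5 + 169/84)**2 = (-23263/420)**2 = 541167169/176400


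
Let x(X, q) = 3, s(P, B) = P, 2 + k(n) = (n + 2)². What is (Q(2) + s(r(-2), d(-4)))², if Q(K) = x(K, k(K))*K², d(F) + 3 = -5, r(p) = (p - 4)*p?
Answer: 576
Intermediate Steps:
r(p) = p*(-4 + p) (r(p) = (-4 + p)*p = p*(-4 + p))
k(n) = -2 + (2 + n)² (k(n) = -2 + (n + 2)² = -2 + (2 + n)²)
d(F) = -8 (d(F) = -3 - 5 = -8)
Q(K) = 3*K²
(Q(2) + s(r(-2), d(-4)))² = (3*2² - 2*(-4 - 2))² = (3*4 - 2*(-6))² = (12 + 12)² = 24² = 576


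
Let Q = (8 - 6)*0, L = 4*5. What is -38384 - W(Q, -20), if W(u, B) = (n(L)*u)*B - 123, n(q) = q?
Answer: -38261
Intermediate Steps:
L = 20
Q = 0 (Q = 2*0 = 0)
W(u, B) = -123 + 20*B*u (W(u, B) = (20*u)*B - 123 = 20*B*u - 123 = -123 + 20*B*u)
-38384 - W(Q, -20) = -38384 - (-123 + 20*(-20)*0) = -38384 - (-123 + 0) = -38384 - 1*(-123) = -38384 + 123 = -38261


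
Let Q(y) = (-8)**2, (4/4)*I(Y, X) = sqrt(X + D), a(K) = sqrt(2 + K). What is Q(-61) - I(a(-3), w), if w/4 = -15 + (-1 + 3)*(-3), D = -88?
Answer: 64 - 2*I*sqrt(43) ≈ 64.0 - 13.115*I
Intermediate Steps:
w = -84 (w = 4*(-15 + (-1 + 3)*(-3)) = 4*(-15 + 2*(-3)) = 4*(-15 - 6) = 4*(-21) = -84)
I(Y, X) = sqrt(-88 + X) (I(Y, X) = sqrt(X - 88) = sqrt(-88 + X))
Q(y) = 64
Q(-61) - I(a(-3), w) = 64 - sqrt(-88 - 84) = 64 - sqrt(-172) = 64 - 2*I*sqrt(43)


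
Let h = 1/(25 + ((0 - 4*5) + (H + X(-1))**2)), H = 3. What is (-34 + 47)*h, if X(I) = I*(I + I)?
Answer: 13/30 ≈ 0.43333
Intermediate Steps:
X(I) = 2*I**2 (X(I) = I*(2*I) = 2*I**2)
h = 1/30 (h = 1/(25 + ((0 - 4*5) + (3 + 2*(-1)**2)**2)) = 1/(25 + ((0 - 20) + (3 + 2*1)**2)) = 1/(25 + (-20 + (3 + 2)**2)) = 1/(25 + (-20 + 5**2)) = 1/(25 + (-20 + 25)) = 1/(25 + 5) = 1/30 ≈ 0.033333)
(-34 + 47)*h = (-34 + 47)*(1/30) = 13*(1/30) = 13/30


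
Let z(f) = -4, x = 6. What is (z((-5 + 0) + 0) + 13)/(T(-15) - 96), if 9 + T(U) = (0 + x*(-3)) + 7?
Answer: -9/116 ≈ -0.077586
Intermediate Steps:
T(U) = -20 (T(U) = -9 + ((0 + 6*(-3)) + 7) = -9 + ((0 - 18) + 7) = -9 + (-18 + 7) = -9 - 11 = -20)
(z((-5 + 0) + 0) + 13)/(T(-15) - 96) = (-4 + 13)/(-20 - 96) = 9/(-116) = 9*(-1/116) = -9/116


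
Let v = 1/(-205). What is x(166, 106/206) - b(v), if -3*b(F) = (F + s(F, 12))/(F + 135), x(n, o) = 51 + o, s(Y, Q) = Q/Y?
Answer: 388571729/8551266 ≈ 45.440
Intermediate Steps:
v = -1/205 ≈ -0.0048781
b(F) = -(F + 12/F)/(3*(135 + F)) (b(F) = -(F + 12/F)/(3*(F + 135)) = -(F + 12/F)/(3*(135 + F)))
x(166, 106/206) - b(v) = (51 + 106/206) - (-12 - (-1/205)**2)/(3*(-1/205)*(135 - 1/205)) = (51 + 106*(1/206)) - (-205)*(-12 - 1*1/42025)/(3*27674/205) = (51 + 53/103) - (-205)*205*(-12 - 1/42025)/(3*27674) = 5306/103 - (-205)*205*(-504301)/(3*27674*42025) = 5306/103 - 1*504301/83022 = 5306/103 - 504301/83022 = 388571729/8551266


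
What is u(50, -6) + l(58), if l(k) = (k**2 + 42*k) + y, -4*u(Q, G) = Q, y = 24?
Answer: 11623/2 ≈ 5811.5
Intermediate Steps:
u(Q, G) = -Q/4
l(k) = 24 + k**2 + 42*k (l(k) = (k**2 + 42*k) + 24 = 24 + k**2 + 42*k)
u(50, -6) + l(58) = -1/4*50 + (24 + 58**2 + 42*58) = -25/2 + (24 + 3364 + 2436) = -25/2 + 5824 = 11623/2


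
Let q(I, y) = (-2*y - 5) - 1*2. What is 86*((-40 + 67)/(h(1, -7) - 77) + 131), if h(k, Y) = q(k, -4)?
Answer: 426947/38 ≈ 11235.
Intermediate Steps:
q(I, y) = -7 - 2*y (q(I, y) = (-5 - 2*y) - 2 = -7 - 2*y)
h(k, Y) = 1 (h(k, Y) = -7 - 2*(-4) = -7 + 8 = 1)
86*((-40 + 67)/(h(1, -7) - 77) + 131) = 86*((-40 + 67)/(1 - 77) + 131) = 86*(27/(-76) + 131) = 86*(27*(-1/76) + 131) = 86*(-27/76 + 131) = 86*(9929/76) = 426947/38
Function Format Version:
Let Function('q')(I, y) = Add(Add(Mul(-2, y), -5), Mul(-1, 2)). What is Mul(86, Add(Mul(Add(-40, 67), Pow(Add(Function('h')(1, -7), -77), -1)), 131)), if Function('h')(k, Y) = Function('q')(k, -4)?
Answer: Rational(426947, 38) ≈ 11235.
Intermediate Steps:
Function('q')(I, y) = Add(-7, Mul(-2, y)) (Function('q')(I, y) = Add(Add(-5, Mul(-2, y)), -2) = Add(-7, Mul(-2, y)))
Function('h')(k, Y) = 1 (Function('h')(k, Y) = Add(-7, Mul(-2, -4)) = Add(-7, 8) = 1)
Mul(86, Add(Mul(Add(-40, 67), Pow(Add(Function('h')(1, -7), -77), -1)), 131)) = Mul(86, Add(Mul(Add(-40, 67), Pow(Add(1, -77), -1)), 131)) = Mul(86, Add(Mul(27, Pow(-76, -1)), 131)) = Mul(86, Add(Mul(27, Rational(-1, 76)), 131)) = Mul(86, Add(Rational(-27, 76), 131)) = Mul(86, Rational(9929, 76)) = Rational(426947, 38)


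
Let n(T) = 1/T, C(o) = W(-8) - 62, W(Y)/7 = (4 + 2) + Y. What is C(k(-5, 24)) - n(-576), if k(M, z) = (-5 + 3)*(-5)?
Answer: -43775/576 ≈ -75.998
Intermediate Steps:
W(Y) = 42 + 7*Y (W(Y) = 7*((4 + 2) + Y) = 7*(6 + Y) = 42 + 7*Y)
k(M, z) = 10 (k(M, z) = -2*(-5) = 10)
C(o) = -76 (C(o) = (42 + 7*(-8)) - 62 = (42 - 56) - 62 = -14 - 62 = -76)
C(k(-5, 24)) - n(-576) = -76 - 1/(-576) = -76 - 1*(-1/576) = -76 + 1/576 = -43775/576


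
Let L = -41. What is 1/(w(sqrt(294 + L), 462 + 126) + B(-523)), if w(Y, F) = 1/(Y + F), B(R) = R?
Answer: -180691205/94501192692 + sqrt(253)/94501192692 ≈ -0.0019121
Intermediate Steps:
w(Y, F) = 1/(F + Y)
1/(w(sqrt(294 + L), 462 + 126) + B(-523)) = 1/(1/((462 + 126) + sqrt(294 - 41)) - 523) = 1/(1/(588 + sqrt(253)) - 523) = 1/(-523 + 1/(588 + sqrt(253)))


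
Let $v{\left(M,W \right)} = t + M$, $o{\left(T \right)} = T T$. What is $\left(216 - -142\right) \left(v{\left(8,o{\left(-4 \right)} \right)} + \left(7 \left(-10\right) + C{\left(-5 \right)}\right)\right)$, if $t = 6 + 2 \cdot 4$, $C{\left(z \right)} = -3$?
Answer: $-18258$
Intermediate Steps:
$t = 14$ ($t = 6 + 8 = 14$)
$o{\left(T \right)} = T^{2}$
$v{\left(M,W \right)} = 14 + M$
$\left(216 - -142\right) \left(v{\left(8,o{\left(-4 \right)} \right)} + \left(7 \left(-10\right) + C{\left(-5 \right)}\right)\right) = \left(216 - -142\right) \left(\left(14 + 8\right) + \left(7 \left(-10\right) - 3\right)\right) = \left(216 + 142\right) \left(22 - 73\right) = 358 \left(22 - 73\right) = 358 \left(-51\right) = -18258$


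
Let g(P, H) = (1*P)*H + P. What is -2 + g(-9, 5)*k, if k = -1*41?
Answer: 2212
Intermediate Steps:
g(P, H) = P + H*P (g(P, H) = P*H + P = H*P + P = P + H*P)
k = -41
-2 + g(-9, 5)*k = -2 - 9*(1 + 5)*(-41) = -2 - 9*6*(-41) = -2 - 54*(-41) = -2 + 2214 = 2212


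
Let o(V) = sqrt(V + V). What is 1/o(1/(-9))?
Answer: -3*I*sqrt(2)/2 ≈ -2.1213*I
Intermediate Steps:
o(V) = sqrt(2)*sqrt(V) (o(V) = sqrt(2*V) = sqrt(2)*sqrt(V))
1/o(1/(-9)) = 1/(sqrt(2)*sqrt(1/(-9))) = 1/(sqrt(2)*sqrt(-1/9)) = 1/(sqrt(2)*(I/3)) = 1/(I*sqrt(2)/3) = -3*I*sqrt(2)/2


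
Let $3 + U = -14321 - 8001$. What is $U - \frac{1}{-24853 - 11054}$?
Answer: $- \frac{801623774}{35907} \approx -22325.0$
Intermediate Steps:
$U = -22325$ ($U = -3 - 22322 = -22325$)
$U - \frac{1}{-24853 - 11054} = -22325 - \frac{1}{-24853 - 11054} = -22325 - \frac{1}{-35907} = -22325 - - \frac{1}{35907} = -22325 + \frac{1}{35907} = - \frac{801623774}{35907}$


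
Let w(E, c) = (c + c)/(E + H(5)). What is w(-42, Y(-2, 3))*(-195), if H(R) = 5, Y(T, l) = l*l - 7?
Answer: 780/37 ≈ 21.081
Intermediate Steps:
Y(T, l) = -7 + l**2 (Y(T, l) = l**2 - 7 = -7 + l**2)
w(E, c) = 2*c/(5 + E) (w(E, c) = (c + c)/(E + 5) = (2*c)/(5 + E) = 2*c/(5 + E))
w(-42, Y(-2, 3))*(-195) = (2*(-7 + 3**2)/(5 - 42))*(-195) = (2*(-7 + 9)/(-37))*(-195) = (2*2*(-1/37))*(-195) = -4/37*(-195) = 780/37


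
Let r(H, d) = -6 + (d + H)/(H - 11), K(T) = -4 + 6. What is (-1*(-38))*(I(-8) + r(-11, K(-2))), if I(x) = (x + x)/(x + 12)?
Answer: -4009/11 ≈ -364.45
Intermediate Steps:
K(T) = 2
I(x) = 2*x/(12 + x) (I(x) = (2*x)/(12 + x) = 2*x/(12 + x))
r(H, d) = -6 + (H + d)/(-11 + H)
(-1*(-38))*(I(-8) + r(-11, K(-2))) = (-1*(-38))*(2*(-8)/(12 - 8) + (66 + 2 - 5*(-11))/(-11 - 11)) = 38*(2*(-8)/4 + (66 + 2 + 55)/(-22)) = 38*(2*(-8)*(1/4) - 1/22*123) = 38*(-4 - 123/22) = 38*(-211/22) = -4009/11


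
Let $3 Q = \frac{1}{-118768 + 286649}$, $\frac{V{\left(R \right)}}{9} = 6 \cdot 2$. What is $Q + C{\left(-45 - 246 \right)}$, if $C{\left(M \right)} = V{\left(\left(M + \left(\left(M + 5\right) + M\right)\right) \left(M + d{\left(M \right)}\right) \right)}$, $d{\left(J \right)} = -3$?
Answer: $\frac{54393445}{503643} \approx 108.0$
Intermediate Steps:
$V{\left(R \right)} = 108$ ($V{\left(R \right)} = 9 \cdot 6 \cdot 2 = 9 \cdot 12 = 108$)
$Q = \frac{1}{503643}$ ($Q = \frac{1}{3 \left(-118768 + 286649\right)} = \frac{1}{3 \cdot 167881} = \frac{1}{3} \cdot \frac{1}{167881} = \frac{1}{503643} \approx 1.9855 \cdot 10^{-6}$)
$C{\left(M \right)} = 108$
$Q + C{\left(-45 - 246 \right)} = \frac{1}{503643} + 108 = \frac{54393445}{503643}$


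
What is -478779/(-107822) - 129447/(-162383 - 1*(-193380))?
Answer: 883478229/3342158534 ≈ 0.26434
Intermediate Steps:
-478779/(-107822) - 129447/(-162383 - 1*(-193380)) = -478779*(-1/107822) - 129447/(-162383 + 193380) = 478779/107822 - 129447/30997 = 883478229/3342158534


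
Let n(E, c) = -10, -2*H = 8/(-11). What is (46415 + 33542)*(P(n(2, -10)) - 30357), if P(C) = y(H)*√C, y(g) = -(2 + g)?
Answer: -2427254649 - 2078882*I*√10/11 ≈ -2.4273e+9 - 5.9764e+5*I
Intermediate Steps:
H = 4/11 (H = -4/(-11) = -4*(-1)/11 = -½*(-8/11) = 4/11 ≈ 0.36364)
y(g) = -2 - g
P(C) = -26*√C/11 (P(C) = (-2 - 1*4/11)*√C = (-2 - 4/11)*√C = -26*√C/11)
(46415 + 33542)*(P(n(2, -10)) - 30357) = (46415 + 33542)*(-26*I*√10/11 - 30357) = 79957*(-26*I*√10/11 - 30357) = 79957*(-30357 - 26*I*√10/11) = -2427254649 - 2078882*I*√10/11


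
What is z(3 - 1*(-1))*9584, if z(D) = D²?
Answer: 153344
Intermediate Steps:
z(3 - 1*(-1))*9584 = (3 - 1*(-1))²*9584 = (3 + 1)²*9584 = 4²*9584 = 16*9584 = 153344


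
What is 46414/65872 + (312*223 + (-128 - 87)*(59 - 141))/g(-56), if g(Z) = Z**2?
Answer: 1143243/40096 ≈ 28.513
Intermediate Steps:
46414/65872 + (312*223 + (-128 - 87)*(59 - 141))/g(-56) = 46414/65872 + (312*223 + (-128 - 87)*(59 - 141))/((-56)**2) = 46414*(1/65872) + (69576 - 215*(-82))/3136 = 1009/1432 + (69576 + 17630)*(1/3136) = 1009/1432 + 87206*(1/3136) = 1009/1432 + 6229/224 = 1143243/40096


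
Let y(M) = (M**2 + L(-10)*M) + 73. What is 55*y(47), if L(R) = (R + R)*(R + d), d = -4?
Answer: 849310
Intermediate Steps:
L(R) = 2*R*(-4 + R) (L(R) = (R + R)*(R - 4) = (2*R)*(-4 + R) = 2*R*(-4 + R))
y(M) = 73 + M**2 + 280*M (y(M) = (M**2 + (2*(-10)*(-4 - 10))*M) + 73 = (M**2 + (2*(-10)*(-14))*M) + 73 = (M**2 + 280*M) + 73 = 73 + M**2 + 280*M)
55*y(47) = 55*(73 + 47**2 + 280*47) = 55*(73 + 2209 + 13160) = 55*15442 = 849310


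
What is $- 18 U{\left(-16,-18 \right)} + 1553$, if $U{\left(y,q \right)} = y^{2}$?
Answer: $-3055$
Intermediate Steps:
$- 18 U{\left(-16,-18 \right)} + 1553 = - 18 \left(-16\right)^{2} + 1553 = \left(-18\right) 256 + 1553 = -4608 + 1553 = -3055$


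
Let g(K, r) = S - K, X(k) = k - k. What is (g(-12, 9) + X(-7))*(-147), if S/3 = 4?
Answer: -3528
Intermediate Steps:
S = 12 (S = 3*4 = 12)
X(k) = 0
g(K, r) = 12 - K
(g(-12, 9) + X(-7))*(-147) = ((12 - 1*(-12)) + 0)*(-147) = ((12 + 12) + 0)*(-147) = (24 + 0)*(-147) = 24*(-147) = -3528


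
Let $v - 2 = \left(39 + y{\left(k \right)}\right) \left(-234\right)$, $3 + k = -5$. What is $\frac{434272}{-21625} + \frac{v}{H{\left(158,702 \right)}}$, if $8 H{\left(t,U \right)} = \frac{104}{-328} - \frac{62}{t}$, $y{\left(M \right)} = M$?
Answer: $\frac{2031319243472}{24847125} \approx 81753.0$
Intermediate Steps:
$k = -8$ ($k = -3 - 5 = -8$)
$H{\left(t,U \right)} = - \frac{13}{328} - \frac{31}{4 t}$ ($H{\left(t,U \right)} = \frac{\frac{104}{-328} - \frac{62}{t}}{8} = \frac{104 \left(- \frac{1}{328}\right) - \frac{62}{t}}{8} = \frac{- \frac{13}{41} - \frac{62}{t}}{8} = - \frac{13}{328} - \frac{31}{4 t}$)
$v = -7252$ ($v = 2 + \left(39 - 8\right) \left(-234\right) = 2 + 31 \left(-234\right) = 2 - 7254 = -7252$)
$\frac{434272}{-21625} + \frac{v}{H{\left(158,702 \right)}} = \frac{434272}{-21625} - \frac{7252}{\frac{1}{328} \cdot \frac{1}{158} \left(-2542 - 2054\right)} = 434272 \left(- \frac{1}{21625}\right) - \frac{7252}{\frac{1}{328} \cdot \frac{1}{158} \left(-2542 - 2054\right)} = - \frac{434272}{21625} - \frac{7252}{\frac{1}{328} \cdot \frac{1}{158} \left(-4596\right)} = - \frac{434272}{21625} - \frac{7252}{- \frac{1149}{12956}} = - \frac{434272}{21625} - - \frac{93956912}{1149} = - \frac{434272}{21625} + \frac{93956912}{1149} = \frac{2031319243472}{24847125}$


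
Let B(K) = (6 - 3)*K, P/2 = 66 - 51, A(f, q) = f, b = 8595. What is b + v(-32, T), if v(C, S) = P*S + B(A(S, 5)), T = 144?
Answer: 13347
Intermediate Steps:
P = 30 (P = 2*(66 - 51) = 2*15 = 30)
B(K) = 3*K
v(C, S) = 33*S (v(C, S) = 30*S + 3*S = 33*S)
b + v(-32, T) = 8595 + 33*144 = 8595 + 4752 = 13347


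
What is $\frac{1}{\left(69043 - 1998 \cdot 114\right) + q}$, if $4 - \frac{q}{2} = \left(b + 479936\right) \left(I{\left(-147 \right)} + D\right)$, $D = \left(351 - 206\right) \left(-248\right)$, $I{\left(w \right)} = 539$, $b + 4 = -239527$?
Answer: $\frac{1}{17030612289} \approx 5.8718 \cdot 10^{-11}$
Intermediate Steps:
$b = -239531$ ($b = -4 - 239527 = -239531$)
$D = -35960$ ($D = 145 \left(-248\right) = -35960$)
$q = 17030771018$ ($q = 8 - 2 \left(-239531 + 479936\right) \left(539 - 35960\right) = 8 - 2 \cdot 240405 \left(-35421\right) = 8 - -17030771010 = 8 + 17030771010 = 17030771018$)
$\frac{1}{\left(69043 - 1998 \cdot 114\right) + q} = \frac{1}{\left(69043 - 1998 \cdot 114\right) + 17030771018} = \frac{1}{\left(69043 - 227772\right) + 17030771018} = \frac{1}{-158729 + 17030771018} = \frac{1}{17030612289}$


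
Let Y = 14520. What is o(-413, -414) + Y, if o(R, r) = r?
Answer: 14106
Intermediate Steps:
o(-413, -414) + Y = -414 + 14520 = 14106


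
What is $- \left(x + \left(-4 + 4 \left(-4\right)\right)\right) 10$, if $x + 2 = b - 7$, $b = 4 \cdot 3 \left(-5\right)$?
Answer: $890$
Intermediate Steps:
$b = -60$ ($b = 12 \left(-5\right) = -60$)
$x = -69$ ($x = -2 - 67 = -69$)
$- \left(x + \left(-4 + 4 \left(-4\right)\right)\right) 10 = - \left(-69 + \left(-4 + 4 \left(-4\right)\right)\right) 10 = - \left(-69 - 20\right) 10 = - \left(-89\right) 10 = \left(-1\right) \left(-890\right) = 890$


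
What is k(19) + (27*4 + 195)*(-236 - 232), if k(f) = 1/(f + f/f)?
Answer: -2836079/20 ≈ -1.4180e+5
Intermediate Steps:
k(f) = 1/(1 + f) (k(f) = 1/(f + 1) = 1/(1 + f))
k(19) + (27*4 + 195)*(-236 - 232) = 1/(1 + 19) + (27*4 + 195)*(-236 - 232) = 1/20 + (108 + 195)*(-468) = 1/20 + 303*(-468) = 1/20 - 141804 = -2836079/20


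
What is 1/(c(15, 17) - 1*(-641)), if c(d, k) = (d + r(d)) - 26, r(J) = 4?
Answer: 1/634 ≈ 0.0015773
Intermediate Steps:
c(d, k) = -22 + d (c(d, k) = (d + 4) - 26 = (4 + d) - 26 = -22 + d)
1/(c(15, 17) - 1*(-641)) = 1/((-22 + 15) - 1*(-641)) = 1/(-7 + 641) = 1/634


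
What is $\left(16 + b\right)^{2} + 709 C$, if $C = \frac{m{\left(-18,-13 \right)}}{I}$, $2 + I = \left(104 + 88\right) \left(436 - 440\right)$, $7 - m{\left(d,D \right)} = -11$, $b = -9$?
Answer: $\frac{12484}{385} \approx 32.426$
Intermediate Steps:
$m{\left(d,D \right)} = 18$ ($m{\left(d,D \right)} = 7 - -11 = 7 + 11 = 18$)
$I = -770$ ($I = -2 + \left(104 + 88\right) \left(436 - 440\right) = -2 + 192 \left(-4\right) = -2 - 768 = -770$)
$C = - \frac{9}{385}$ ($C = \frac{18}{-770} = 18 \left(- \frac{1}{770}\right) = - \frac{9}{385} \approx -0.023377$)
$\left(16 + b\right)^{2} + 709 C = \left(16 - 9\right)^{2} + 709 \left(- \frac{9}{385}\right) = 7^{2} - \frac{6381}{385} = 49 - \frac{6381}{385} = \frac{12484}{385}$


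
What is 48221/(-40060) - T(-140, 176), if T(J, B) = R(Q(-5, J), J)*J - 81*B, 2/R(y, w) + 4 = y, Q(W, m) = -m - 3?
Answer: 10851498041/761140 ≈ 14257.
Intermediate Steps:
Q(W, m) = -3 - m
R(y, w) = 2/(-4 + y)
T(J, B) = -81*B + 2*J/(-7 - J) (T(J, B) = (2/(-4 + (-3 - J)))*J - 81*B = (2/(-7 - J))*J - 81*B = 2*J/(-7 - J) - 81*B = -81*B + 2*J/(-7 - J))
48221/(-40060) - T(-140, 176) = 48221/(-40060) - (-2*(-140) - 81*176*(7 - 140))/(7 - 140) = 48221*(-1/40060) - (280 - 81*176*(-133))/(-133) = -48221/40060 - (-1)*(280 + 1896048)/133 = -48221/40060 - (-1)*1896328/133 = -48221/40060 - 1*(-270904/19) = -48221/40060 + 270904/19 = 10851498041/761140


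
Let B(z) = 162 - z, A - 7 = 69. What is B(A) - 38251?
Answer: -38165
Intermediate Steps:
A = 76 (A = 7 + 69 = 76)
B(A) - 38251 = (162 - 1*76) - 38251 = (162 - 76) - 38251 = 86 - 38251 = -38165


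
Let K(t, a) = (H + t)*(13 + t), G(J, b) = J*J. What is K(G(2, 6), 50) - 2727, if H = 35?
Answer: -2064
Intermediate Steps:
G(J, b) = J**2
K(t, a) = (13 + t)*(35 + t) (K(t, a) = (35 + t)*(13 + t) = (13 + t)*(35 + t))
K(G(2, 6), 50) - 2727 = (455 + (2**2)**2 + 48*2**2) - 2727 = (455 + 4**2 + 48*4) - 2727 = (455 + 16 + 192) - 2727 = 663 - 2727 = -2064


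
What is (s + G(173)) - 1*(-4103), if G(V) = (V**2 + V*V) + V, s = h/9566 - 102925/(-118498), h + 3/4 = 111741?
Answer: 812440682447/12665384 ≈ 64147.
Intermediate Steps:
h = 446961/4 (h = -3/4 + 111741 = 446961/4 ≈ 1.1174e+5)
s = 158944991/12665384 (s = (446961/4)/9566 - 102925/(-118498) = (446961/4)*(1/9566) - 102925*(-1/118498) = 446961/38264 + 575/662 = 158944991/12665384 ≈ 12.550)
G(V) = V + 2*V**2 (G(V) = (V**2 + V**2) + V = 2*V**2 + V = V + 2*V**2)
(s + G(173)) - 1*(-4103) = (158944991/12665384 + 173*(1 + 2*173)) - 1*(-4103) = (158944991/12665384 + 173*(1 + 346)) + 4103 = (158944991/12665384 + 173*347) + 4103 = (158944991/12665384 + 60031) + 4103 = 760474611895/12665384 + 4103 = 812440682447/12665384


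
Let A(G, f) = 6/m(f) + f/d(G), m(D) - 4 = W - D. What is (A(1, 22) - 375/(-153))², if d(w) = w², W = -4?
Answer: 183982096/314721 ≈ 584.59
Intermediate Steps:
m(D) = -D (m(D) = 4 + (-4 - D) = -D)
A(G, f) = -6/f + f/G² (A(G, f) = 6/((-f)) + f/(G²) = 6*(-1/f) + f/G² = -6/f + f/G²)
(A(1, 22) - 375/(-153))² = ((-6/22 + 22/1²) - 375/(-153))² = ((-6*1/22 + 22*1) - 375*(-1/153))² = ((-3/11 + 22) + 125/51)² = (239/11 + 125/51)² = (13564/561)² = 183982096/314721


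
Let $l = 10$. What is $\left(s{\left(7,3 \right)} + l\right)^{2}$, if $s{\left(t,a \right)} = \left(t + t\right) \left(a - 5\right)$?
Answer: $324$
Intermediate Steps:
$s{\left(t,a \right)} = 2 t \left(-5 + a\right)$
$\left(s{\left(7,3 \right)} + l\right)^{2} = \left(2 \cdot 7 \left(-5 + 3\right) + 10\right)^{2} = \left(2 \cdot 7 \left(-2\right) + 10\right)^{2} = \left(-28 + 10\right)^{2} = \left(-18\right)^{2} = 324$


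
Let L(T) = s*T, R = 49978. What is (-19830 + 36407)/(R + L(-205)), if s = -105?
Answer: 16577/71503 ≈ 0.23184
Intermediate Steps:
L(T) = -105*T
(-19830 + 36407)/(R + L(-205)) = (-19830 + 36407)/(49978 - 105*(-205)) = 16577/(49978 + 21525) = 16577/71503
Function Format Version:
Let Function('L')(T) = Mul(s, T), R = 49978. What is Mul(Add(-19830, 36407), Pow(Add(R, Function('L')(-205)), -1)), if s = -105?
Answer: Rational(16577, 71503) ≈ 0.23184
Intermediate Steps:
Function('L')(T) = Mul(-105, T)
Mul(Add(-19830, 36407), Pow(Add(R, Function('L')(-205)), -1)) = Mul(Add(-19830, 36407), Pow(Add(49978, Mul(-105, -205)), -1)) = Mul(16577, Pow(Add(49978, 21525), -1)) = Mul(16577, Pow(71503, -1)) = Mul(16577, Rational(1, 71503)) = Rational(16577, 71503)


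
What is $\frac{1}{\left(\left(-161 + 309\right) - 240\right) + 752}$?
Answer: $\frac{1}{660} \approx 0.0015152$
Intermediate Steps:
$\frac{1}{\left(\left(-161 + 309\right) - 240\right) + 752} = \frac{1}{\left(148 - 240\right) + 752} = \frac{1}{-92 + 752} = \frac{1}{660}$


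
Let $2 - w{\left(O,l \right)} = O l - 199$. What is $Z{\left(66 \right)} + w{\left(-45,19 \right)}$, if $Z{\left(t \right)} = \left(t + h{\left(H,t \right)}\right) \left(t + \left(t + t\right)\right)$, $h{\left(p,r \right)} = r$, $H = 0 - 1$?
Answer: $27192$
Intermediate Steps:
$H = -1$
$Z{\left(t \right)} = 6 t^{2}$ ($Z{\left(t \right)} = \left(t + t\right) \left(t + \left(t + t\right)\right) = 2 t \left(t + 2 t\right) = 2 t 3 t = 6 t^{2}$)
$w{\left(O,l \right)} = 201 - O l$ ($w{\left(O,l \right)} = 2 - \left(O l - 199\right) = 2 - \left(-199 + O l\right) = 201 - O l$)
$Z{\left(66 \right)} + w{\left(-45,19 \right)} = 6 \cdot 66^{2} - \left(-201 - 855\right) = 6 \cdot 4356 + \left(201 + 855\right) = 26136 + 1056 = 27192$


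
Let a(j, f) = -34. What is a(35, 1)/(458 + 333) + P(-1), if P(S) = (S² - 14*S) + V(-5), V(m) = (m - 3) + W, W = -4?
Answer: 2339/791 ≈ 2.9570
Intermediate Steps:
V(m) = -7 + m (V(m) = (m - 3) - 4 = (-3 + m) - 4 = -7 + m)
P(S) = -12 + S² - 14*S (P(S) = (S² - 14*S) + (-7 - 5) = (S² - 14*S) - 12 = -12 + S² - 14*S)
a(35, 1)/(458 + 333) + P(-1) = -34/(458 + 333) + (-12 + (-1)² - 14*(-1)) = -34/791 + (-12 + 1 + 14) = (1/791)*(-34) + 3 = -34/791 + 3 = 2339/791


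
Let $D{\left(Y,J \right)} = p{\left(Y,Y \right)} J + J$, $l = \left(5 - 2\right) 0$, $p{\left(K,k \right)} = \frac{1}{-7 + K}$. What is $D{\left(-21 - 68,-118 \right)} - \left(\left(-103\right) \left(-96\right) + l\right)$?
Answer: $- \frac{480229}{48} \approx -10005.0$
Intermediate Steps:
$l = 0$ ($l = 3 \cdot 0 = 0$)
$D{\left(Y,J \right)} = J + \frac{J}{-7 + Y}$ ($D{\left(Y,J \right)} = \frac{J}{-7 + Y} + J = J + \frac{J}{-7 + Y}$)
$D{\left(-21 - 68,-118 \right)} - \left(\left(-103\right) \left(-96\right) + l\right) = - \frac{118 \left(-6 - 89\right)}{-7 - 89} - \left(\left(-103\right) \left(-96\right) + 0\right) = - \frac{118 \left(-6 - 89\right)}{-7 - 89} - \left(9888 + 0\right) = - \frac{118 \left(-6 - 89\right)}{-7 - 89} - 9888 = \left(-118\right) \frac{1}{-96} \left(-95\right) - 9888 = \left(-118\right) \left(- \frac{1}{96}\right) \left(-95\right) - 9888 = - \frac{5605}{48} - 9888 = - \frac{480229}{48}$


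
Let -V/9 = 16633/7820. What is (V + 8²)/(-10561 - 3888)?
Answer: -350783/112991180 ≈ -0.0031045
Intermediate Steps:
V = -149697/7820 ≈ -19.143
(V + 8²)/(-10561 - 3888) = (-149697/7820 + 8²)/(-10561 - 3888) = (-149697/7820 + 64)/(-14449) = (350783/7820)*(-1/14449) = -350783/112991180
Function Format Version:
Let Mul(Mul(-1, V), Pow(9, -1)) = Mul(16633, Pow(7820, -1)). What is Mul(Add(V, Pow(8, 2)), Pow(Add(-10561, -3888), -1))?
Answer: Rational(-350783, 112991180) ≈ -0.0031045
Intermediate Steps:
V = Rational(-149697, 7820) (V = Mul(-9, Mul(16633, Pow(7820, -1))) = Mul(-9, Mul(16633, Rational(1, 7820))) = Mul(-9, Rational(16633, 7820)) = Rational(-149697, 7820) ≈ -19.143)
Mul(Add(V, Pow(8, 2)), Pow(Add(-10561, -3888), -1)) = Mul(Add(Rational(-149697, 7820), Pow(8, 2)), Pow(Add(-10561, -3888), -1)) = Mul(Add(Rational(-149697, 7820), 64), Pow(-14449, -1)) = Mul(Rational(350783, 7820), Rational(-1, 14449)) = Rational(-350783, 112991180)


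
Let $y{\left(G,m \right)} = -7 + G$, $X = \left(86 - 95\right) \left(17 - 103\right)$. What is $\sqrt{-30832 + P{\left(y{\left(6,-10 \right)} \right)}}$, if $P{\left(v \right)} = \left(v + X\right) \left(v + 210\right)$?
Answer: $15 \sqrt{581} \approx 361.56$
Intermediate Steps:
$X = 774$ ($X = \left(-9\right) \left(-86\right) = 774$)
$P{\left(v \right)} = \left(210 + v\right) \left(774 + v\right)$ ($P{\left(v \right)} = \left(v + 774\right) \left(v + 210\right) = \left(774 + v\right) \left(210 + v\right) = \left(210 + v\right) \left(774 + v\right)$)
$\sqrt{-30832 + P{\left(y{\left(6,-10 \right)} \right)}} = \sqrt{-30832 + \left(162540 + \left(-7 + 6\right)^{2} + 984 \left(-7 + 6\right)\right)} = \sqrt{-30832 + \left(162540 + \left(-1\right)^{2} + 984 \left(-1\right)\right)} = \sqrt{-30832 + \left(162540 + 1 - 984\right)} = \sqrt{-30832 + 161557} = \sqrt{130725} = 15 \sqrt{581}$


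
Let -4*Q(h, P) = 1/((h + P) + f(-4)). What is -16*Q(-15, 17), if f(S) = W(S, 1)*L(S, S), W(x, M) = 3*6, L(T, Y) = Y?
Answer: -2/35 ≈ -0.057143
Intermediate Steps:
W(x, M) = 18
f(S) = 18*S
Q(h, P) = -1/(4*(-72 + P + h)) (Q(h, P) = -1/(4*((h + P) + 18*(-4))) = -1/(4*((P + h) - 72)) = -1/(4*(-72 + P + h)))
-16*Q(-15, 17) = -(-16)/(-288 + 4*17 + 4*(-15)) = -(-16)/(-288 + 68 - 60) = -(-16)/(-280) = -(-16)*(-1)/280 = -16*1/280 = -2/35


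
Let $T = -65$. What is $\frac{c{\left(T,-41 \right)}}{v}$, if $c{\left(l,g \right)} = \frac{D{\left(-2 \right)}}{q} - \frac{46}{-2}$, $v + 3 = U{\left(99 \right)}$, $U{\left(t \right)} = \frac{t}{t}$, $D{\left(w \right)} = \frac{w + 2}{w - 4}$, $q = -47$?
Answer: $- \frac{23}{2} \approx -11.5$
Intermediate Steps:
$D{\left(w \right)} = \frac{2 + w}{-4 + w}$
$U{\left(t \right)} = 1$
$v = -2$ ($v = -3 + 1 = -2$)
$c{\left(l,g \right)} = 23$ ($c{\left(l,g \right)} = \frac{\frac{1}{-4 - 2} \left(2 - 2\right)}{-47} - \frac{46}{-2} = \frac{1}{-6} \cdot 0 \left(- \frac{1}{47}\right) - -23 = \left(- \frac{1}{6}\right) 0 \left(- \frac{1}{47}\right) + 23 = 0 \left(- \frac{1}{47}\right) + 23 = 0 + 23 = 23$)
$\frac{c{\left(T,-41 \right)}}{v} = \frac{23}{-2} = 23 \left(- \frac{1}{2}\right) = - \frac{23}{2}$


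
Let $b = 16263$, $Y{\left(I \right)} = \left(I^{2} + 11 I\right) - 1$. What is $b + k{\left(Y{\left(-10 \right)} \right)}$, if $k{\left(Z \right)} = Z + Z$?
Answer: $16241$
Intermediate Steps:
$Y{\left(I \right)} = -1 + I^{2} + 11 I$
$k{\left(Z \right)} = 2 Z$
$b + k{\left(Y{\left(-10 \right)} \right)} = 16263 + 2 \left(-1 + \left(-10\right)^{2} + 11 \left(-10\right)\right) = 16263 + 2 \left(-1 + 100 - 110\right) = 16263 + 2 \left(-11\right) = 16263 - 22 = 16241$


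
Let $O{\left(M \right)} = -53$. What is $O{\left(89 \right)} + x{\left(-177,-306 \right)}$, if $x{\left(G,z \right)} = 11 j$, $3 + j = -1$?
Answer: $-97$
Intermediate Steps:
$j = -4$ ($j = -3 - 1 = -4$)
$x{\left(G,z \right)} = -44$ ($x{\left(G,z \right)} = 11 \left(-4\right) = -44$)
$O{\left(89 \right)} + x{\left(-177,-306 \right)} = -53 - 44 = -97$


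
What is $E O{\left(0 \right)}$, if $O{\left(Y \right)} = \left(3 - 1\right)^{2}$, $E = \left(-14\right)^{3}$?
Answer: $-10976$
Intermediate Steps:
$E = -2744$
$O{\left(Y \right)} = 4$ ($O{\left(Y \right)} = 2^{2} = 4$)
$E O{\left(0 \right)} = \left(-2744\right) 4 = -10976$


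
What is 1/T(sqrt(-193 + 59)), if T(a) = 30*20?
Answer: 1/600 ≈ 0.0016667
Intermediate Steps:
T(a) = 600
1/T(sqrt(-193 + 59)) = 1/600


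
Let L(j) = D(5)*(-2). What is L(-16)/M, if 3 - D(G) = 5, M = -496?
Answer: -1/124 ≈ -0.0080645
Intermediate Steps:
D(G) = -2 (D(G) = 3 - 1*5 = 3 - 5 = -2)
L(j) = 4 (L(j) = -2*(-2) = 4)
L(-16)/M = 4/(-496) = 4*(-1/496) = -1/124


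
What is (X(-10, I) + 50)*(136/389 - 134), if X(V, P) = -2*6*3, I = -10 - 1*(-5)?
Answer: -727860/389 ≈ -1871.1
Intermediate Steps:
I = -5 (I = -10 + 5 = -5)
X(V, P) = -36 (X(V, P) = -12*3 = -36)
(X(-10, I) + 50)*(136/389 - 134) = (-36 + 50)*(136/389 - 134) = 14*(136*(1/389) - 134) = 14*(136/389 - 134) = 14*(-51990/389) = -727860/389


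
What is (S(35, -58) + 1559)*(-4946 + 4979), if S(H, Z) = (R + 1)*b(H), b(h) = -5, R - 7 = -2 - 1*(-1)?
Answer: 50292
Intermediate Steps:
R = 6 (R = 7 + (-2 - 1*(-1)) = 7 + (-2 + 1) = 7 - 1 = 6)
S(H, Z) = -35 (S(H, Z) = (6 + 1)*(-5) = 7*(-5) = -35)
(S(35, -58) + 1559)*(-4946 + 4979) = (-35 + 1559)*(-4946 + 4979) = 1524*33 = 50292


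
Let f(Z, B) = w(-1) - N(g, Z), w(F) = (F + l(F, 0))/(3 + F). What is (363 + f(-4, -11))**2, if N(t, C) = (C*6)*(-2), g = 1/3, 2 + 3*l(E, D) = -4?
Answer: 393129/4 ≈ 98282.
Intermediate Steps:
l(E, D) = -2 (l(E, D) = -2/3 + (1/3)*(-4) = -2/3 - 4/3 = -2)
w(F) = (-2 + F)/(3 + F) (w(F) = (F - 2)/(3 + F) = (-2 + F)/(3 + F))
g = 1/3 ≈ 0.33333
N(t, C) = -12*C (N(t, C) = (6*C)*(-2) = -12*C)
f(Z, B) = -3/2 + 12*Z (f(Z, B) = (-2 - 1)/(3 - 1) - (-12)*Z = -3/2 + 12*Z)
(363 + f(-4, -11))**2 = (363 + (-3/2 + 12*(-4)))**2 = (363 + (-3/2 - 48))**2 = (363 - 99/2)**2 = (627/2)**2 = 393129/4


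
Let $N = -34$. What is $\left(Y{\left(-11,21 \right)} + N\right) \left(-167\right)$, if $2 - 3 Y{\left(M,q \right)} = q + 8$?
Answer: $7181$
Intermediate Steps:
$Y{\left(M,q \right)} = -2 - \frac{q}{3}$ ($Y{\left(M,q \right)} = \frac{2}{3} - \frac{q + 8}{3} = \frac{2}{3} - \frac{8 + q}{3} = \frac{2}{3} - \left(\frac{8}{3} + \frac{q}{3}\right) = -2 - \frac{q}{3}$)
$\left(Y{\left(-11,21 \right)} + N\right) \left(-167\right) = \left(\left(-2 - 7\right) - 34\right) \left(-167\right) = \left(-9 - 34\right) \left(-167\right) = \left(-43\right) \left(-167\right) = 7181$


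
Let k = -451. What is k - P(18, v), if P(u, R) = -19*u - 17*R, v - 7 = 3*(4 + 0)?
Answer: 214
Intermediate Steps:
v = 19 (v = 7 + 3*(4 + 0) = 7 + 3*4 = 7 + 12 = 19)
k - P(18, v) = -451 - (-19*18 - 17*19) = -451 - (-342 - 323) = -451 - 1*(-665) = -451 + 665 = 214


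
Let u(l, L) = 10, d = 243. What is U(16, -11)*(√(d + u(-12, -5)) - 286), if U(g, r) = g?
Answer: -4576 + 16*√253 ≈ -4321.5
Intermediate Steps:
U(16, -11)*(√(d + u(-12, -5)) - 286) = 16*(√(243 + 10) - 286) = 16*(√253 - 286) = 16*(-286 + √253) = -4576 + 16*√253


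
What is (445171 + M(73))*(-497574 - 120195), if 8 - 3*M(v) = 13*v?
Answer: -274819069956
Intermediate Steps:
M(v) = 8/3 - 13*v/3
(445171 + M(73))*(-497574 - 120195) = (445171 + (8/3 - 13/3*73))*(-497574 - 120195) = (445171 + (8/3 - 949/3))*(-617769) = (445171 - 941/3)*(-617769) = (1334572/3)*(-617769) = -274819069956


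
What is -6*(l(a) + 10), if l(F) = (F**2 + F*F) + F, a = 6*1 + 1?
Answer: -690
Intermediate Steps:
a = 7 (a = 6 + 1 = 7)
l(F) = F + 2*F**2 (l(F) = (F**2 + F**2) + F = 2*F**2 + F = F + 2*F**2)
-6*(l(a) + 10) = -6*(7*(1 + 2*7) + 10) = -6*(7*(1 + 14) + 10) = -6*(7*15 + 10) = -6*(105 + 10) = -6*115 = -690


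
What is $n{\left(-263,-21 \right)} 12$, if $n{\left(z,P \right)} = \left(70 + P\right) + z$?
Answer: $-2568$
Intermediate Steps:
$n{\left(z,P \right)} = 70 + P + z$
$n{\left(-263,-21 \right)} 12 = \left(70 - 21 - 263\right) 12 = \left(-214\right) 12 = -2568$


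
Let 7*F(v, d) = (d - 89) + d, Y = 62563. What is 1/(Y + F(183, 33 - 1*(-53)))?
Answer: 7/438024 ≈ 1.5981e-5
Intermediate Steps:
F(v, d) = -89/7 + 2*d/7 (F(v, d) = ((d - 89) + d)/7 = ((-89 + d) + d)/7 = (-89 + 2*d)/7 = -89/7 + 2*d/7)
1/(Y + F(183, 33 - 1*(-53))) = 1/(62563 + (-89/7 + 2*(33 - 1*(-53))/7)) = 1/(62563 + (-89/7 + 2*(33 + 53)/7)) = 1/(62563 + (-89/7 + (2/7)*86)) = 1/(62563 + (-89/7 + 172/7)) = 1/(62563 + 83/7) = 1/(438024/7) = 7/438024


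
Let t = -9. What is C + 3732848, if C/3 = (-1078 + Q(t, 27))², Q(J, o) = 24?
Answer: 7065596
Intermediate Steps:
C = 3332748 (C = 3*(-1078 + 24)² = 3*(-1054)² = 3*1110916 = 3332748)
C + 3732848 = 3332748 + 3732848 = 7065596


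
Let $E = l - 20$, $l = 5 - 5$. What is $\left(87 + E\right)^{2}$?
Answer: $4489$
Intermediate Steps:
$l = 0$
$E = -20$ ($E = 0 - 20 = -20$)
$\left(87 + E\right)^{2} = \left(87 - 20\right)^{2} = 67^{2} = 4489$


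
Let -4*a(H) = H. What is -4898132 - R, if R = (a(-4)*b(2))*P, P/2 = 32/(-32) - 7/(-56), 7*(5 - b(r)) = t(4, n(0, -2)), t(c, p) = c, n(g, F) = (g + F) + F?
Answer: -19592497/4 ≈ -4.8981e+6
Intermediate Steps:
n(g, F) = g + 2*F (n(g, F) = (F + g) + F = g + 2*F)
b(r) = 31/7 (b(r) = 5 - ⅐*4 = 5 - 4/7 = 31/7)
a(H) = -H/4
P = -7/4 (P = 2*(32/(-32) - 7/(-56)) = 2*(32*(-1/32) - 7*(-1/56)) = 2*(-1 + ⅛) = 2*(-7/8) = -7/4 ≈ -1.7500)
R = -31/4 (R = (-¼*(-4)*(31/7))*(-7/4) = (1*(31/7))*(-7/4) = (31/7)*(-7/4) = -31/4 ≈ -7.7500)
-4898132 - R = -4898132 - 1*(-31/4) = -4898132 + 31/4 = -19592497/4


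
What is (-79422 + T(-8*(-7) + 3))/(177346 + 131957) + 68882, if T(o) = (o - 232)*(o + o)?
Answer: 21305309410/309303 ≈ 68882.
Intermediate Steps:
T(o) = 2*o*(-232 + o) (T(o) = (-232 + o)*(2*o) = 2*o*(-232 + o))
(-79422 + T(-8*(-7) + 3))/(177346 + 131957) + 68882 = (-79422 + 2*(-8*(-7) + 3)*(-232 + (-8*(-7) + 3)))/(177346 + 131957) + 68882 = (-79422 + 2*(56 + 3)*(-232 + (56 + 3)))/309303 + 68882 = (-79422 + 2*59*(-232 + 59))*(1/309303) + 68882 = (-79422 + 2*59*(-173))*(1/309303) + 68882 = (-79422 - 20414)*(1/309303) + 68882 = -99836*1/309303 + 68882 = -99836/309303 + 68882 = 21305309410/309303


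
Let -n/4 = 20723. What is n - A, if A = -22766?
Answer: -60126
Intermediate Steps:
n = -82892 (n = -4*20723 = -82892)
n - A = -82892 - 1*(-22766) = -82892 + 22766 = -60126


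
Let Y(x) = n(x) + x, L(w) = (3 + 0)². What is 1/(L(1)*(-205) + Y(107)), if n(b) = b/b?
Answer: -1/1737 ≈ -0.00057571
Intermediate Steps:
n(b) = 1
L(w) = 9 (L(w) = 3² = 9)
Y(x) = 1 + x
1/(L(1)*(-205) + Y(107)) = 1/(9*(-205) + (1 + 107)) = 1/(-1845 + 108) = 1/(-1737) = -1/1737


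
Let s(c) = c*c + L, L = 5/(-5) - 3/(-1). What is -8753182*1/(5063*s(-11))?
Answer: -8753182/622749 ≈ -14.056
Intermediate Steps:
L = 2 (L = 5*(-1/5) - 3*(-1) = -1 + 3 = 2)
s(c) = 2 + c**2 (s(c) = c*c + 2 = c**2 + 2 = 2 + c**2)
-8753182*1/(5063*s(-11)) = -8753182*1/(5063*(2 + (-11)**2)) = -8753182*1/(5063*(2 + 121)) = -8753182/(123*5063) = -8753182/622749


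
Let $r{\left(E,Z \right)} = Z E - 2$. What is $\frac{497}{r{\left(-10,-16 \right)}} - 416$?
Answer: $- \frac{65231}{158} \approx -412.85$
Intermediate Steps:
$r{\left(E,Z \right)} = -2 + E Z$ ($r{\left(E,Z \right)} = E Z - 2 = -2 + E Z$)
$\frac{497}{r{\left(-10,-16 \right)}} - 416 = \frac{497}{-2 - -160} - 416 = \frac{497}{-2 + 160} - 416 = \frac{497}{158} - 416 = - \frac{65231}{158}$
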